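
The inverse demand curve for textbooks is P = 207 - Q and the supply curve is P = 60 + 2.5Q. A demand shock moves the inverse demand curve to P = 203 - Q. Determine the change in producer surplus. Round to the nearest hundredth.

Initial equilibrium: Q_0 = 42, P_0 = 165; CS_0 = (1/2)(42)(42) = 882, PS_0 = (1/2)(42)(105) = 2205.
New equilibrium: 203 - Q = 60 + 2.5Q gives Q_1 = 40.8571, P_1 = 162.1429; CS_1 = 834.6531, PS_1 = 2086.6327.
Change in producer surplus = 2086.6327 - 2205 = -118.3673.

-118.37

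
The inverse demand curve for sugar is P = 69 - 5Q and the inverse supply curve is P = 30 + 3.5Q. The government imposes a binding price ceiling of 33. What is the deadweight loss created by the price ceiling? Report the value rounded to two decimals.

59.16

Without the control, 69 - 5Q = 30 + 3.5Q so Q* = 4.5882 and P* = 46.0588.
At P = 33, sellers supply (33 - 30)/3.5 = 0.8571 while buyers want more, so the quantity traded is 0.8571 at price 33.
The lost-trades triangle has base Q* - 0.8571 = 3.7311 and height equal to the gap between the curves at Q = 0.8571, which is 64.7143 - 33 = 31.7143. DWL = (1/2)(3.7311)(31.7143) = 59.1645.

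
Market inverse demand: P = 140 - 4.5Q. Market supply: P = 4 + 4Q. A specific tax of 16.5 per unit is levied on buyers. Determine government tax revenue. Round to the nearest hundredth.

231.97

Pre-tax equilibrium: 140 - 4.5Q = 4 + 4Q gives Q* = 16, P* = 68.
With the tax, buyers' net willingness to pay falls by 16.5: (140 - 16.5) - 4.5Q = 4 + 4Q, so Q_t = 14.0588. Buyers pay P_b = 76.7353; sellers receive P_s = P_b - 16.5 = 60.2353.
Revenue is the tax times quantity traded: 16.5 x 14.0588 = 231.9706.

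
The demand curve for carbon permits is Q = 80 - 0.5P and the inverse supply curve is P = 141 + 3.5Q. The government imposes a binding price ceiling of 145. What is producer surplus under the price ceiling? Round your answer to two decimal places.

Rewriting demand in inverse form: P = 160 - 2Q.
Free-market equilibrium: 160 - 2Q = 141 + 3.5Q gives Q* = 3.4545, P* = 153.0909.
At P = 145, sellers supply (145 - 141)/3.5 = 1.1429 while buyers want more, so the quantity traded is 1.1429 at price 145.
PS is the triangle above supply below 145: (1/2)(1.1429)(145 - 141) = 2.2857.

2.29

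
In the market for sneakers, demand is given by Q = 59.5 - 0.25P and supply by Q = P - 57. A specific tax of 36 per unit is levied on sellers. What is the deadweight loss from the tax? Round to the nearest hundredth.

129.60

Rewriting demand in inverse form: P = 238 - 4Q.
Rewriting supply in inverse form: P = 57 + Q.
Pre-tax equilibrium: 238 - 4Q = 57 + Q gives Q* = 36.2, P* = 93.2.
A tax on sellers shifts supply up by 36: 238 - 4Q = 57 + Q + 36, so Q_t = 29. Buyers pay P_b = 122; sellers receive P_s = P_b - 36 = 86.
The welfare triangle lost has base Q* - Q_t = 7.2 and height t = 36, so DWL = (1/2)(7.2)(36) = 129.6.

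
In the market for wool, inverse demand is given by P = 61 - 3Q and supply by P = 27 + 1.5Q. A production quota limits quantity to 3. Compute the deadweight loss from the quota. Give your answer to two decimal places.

Unrestricted equilibrium: Q* = (61 - 27)/(3 + 1.5) = 7.5556.
At Q = 3 the demand price is 61 - 3(3) = 52 and the supply price is 27 + 1.5(3) = 31.5.
DWL = (1/2)(gap between curves at 3) x (Q* - 3) = (1/2)(20.5)(4.5556) = 46.6944.

46.69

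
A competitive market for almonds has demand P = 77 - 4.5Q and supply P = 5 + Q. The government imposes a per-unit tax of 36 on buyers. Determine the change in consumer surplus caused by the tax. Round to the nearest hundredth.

-289.19

Without the tax, 77 - 4.5Q = 5 + Q so Q* = 13.0909 and P* = 18.0909.
A tax on buyers shifts demand down by 36: (77 - 36) - 4.5Q = 5 + Q, so Q_t = 6.5455. Buyers pay P_b = 47.5455; sellers receive P_s = P_b - 36 = 11.5455.
Consumers lose the trapezoid between P* and P_b out to Q_t plus the triangle from Q_t to Q*: change in CS = 96.3967 - 385.5868 = -289.1901.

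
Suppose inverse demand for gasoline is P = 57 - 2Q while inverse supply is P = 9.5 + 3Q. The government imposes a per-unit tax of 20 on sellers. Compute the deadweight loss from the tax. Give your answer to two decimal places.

Pre-tax equilibrium: 57 - 2Q = 9.5 + 3Q gives Q* = 9.5, P* = 38.
A tax on sellers shifts supply up by 20: 57 - 2Q = 9.5 + 3Q + 20, so Q_t = 5.5. Buyers pay P_b = 46; sellers receive P_s = P_b - 20 = 26.
Deadweight loss is the triangle between the curves from Q_t to Q*: (1/2)(9.5 - 5.5)(20) = 40.

40.00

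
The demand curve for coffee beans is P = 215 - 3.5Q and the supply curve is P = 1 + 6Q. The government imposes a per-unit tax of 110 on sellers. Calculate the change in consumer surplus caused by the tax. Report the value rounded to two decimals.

Without the tax, 215 - 3.5Q = 1 + 6Q so Q* = 22.5263 and P* = 136.1579.
With the tax, sellers need 110 more per unit: 215 - 3.5Q = 1 + 6Q + 110, so Q_t = 10.9474. Buyers pay P_b = 176.6842; sellers receive P_s = P_b - 110 = 66.6842.
CS falls from (1/2)(22.5263)(78.8421) = 888.0111 to (1/2)(10.9474)(38.3158) = 209.7285, a change of -678.2825.

-678.28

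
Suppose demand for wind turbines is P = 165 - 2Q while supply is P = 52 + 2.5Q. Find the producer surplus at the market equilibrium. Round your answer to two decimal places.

788.21

Setting demand equal to supply, 113 = 4.5Q, so Q* = 25.1111 and P* = 114.7778.
Producer surplus is the triangle above supply below P*: (1/2)(25.1111)(114.7778 - 52) = (1/2)(25.1111)(62.7778) = 788.2099.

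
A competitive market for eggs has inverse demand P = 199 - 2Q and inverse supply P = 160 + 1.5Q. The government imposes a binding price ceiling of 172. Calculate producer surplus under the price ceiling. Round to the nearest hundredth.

48.00

Free-market equilibrium: 199 - 2Q = 160 + 1.5Q gives Q* = 11.1429, P* = 176.7143.
At the ceiling price 172, quantity supplied is (172 - 160)/1.5 = 8; supply is the short side, so Q = 8 trades at P = 172.
PS is the triangle above supply below 172: (1/2)(8)(172 - 160) = 48.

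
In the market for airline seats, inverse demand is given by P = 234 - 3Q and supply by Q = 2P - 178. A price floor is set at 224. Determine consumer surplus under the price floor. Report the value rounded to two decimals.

Rewriting supply in inverse form: P = 89 + 0.5Q.
Without the control, 234 - 3Q = 89 + 0.5Q so Q* = 41.4286 and P* = 109.7143.
At P = 224, buyers demand (234 - 224)/3 = 3.3333 while sellers would supply more, so the quantity traded is 3.3333 at price 224.
CS is the triangle under demand above 224: (1/2)(3.3333)(234 - 224) = 16.6667.

16.67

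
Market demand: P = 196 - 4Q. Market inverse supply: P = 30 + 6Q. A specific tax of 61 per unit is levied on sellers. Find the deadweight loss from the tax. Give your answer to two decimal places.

Pre-tax equilibrium: 196 - 4Q = 30 + 6Q gives Q* = 16.6, P* = 129.6.
A tax on sellers shifts supply up by 61: 196 - 4Q = 30 + 6Q + 61, so Q_t = 10.5. Buyers pay P_b = 154; sellers receive P_s = P_b - 61 = 93.
Deadweight loss is the triangle between the curves from Q_t to Q*: (1/2)(16.6 - 10.5)(61) = 186.05.

186.05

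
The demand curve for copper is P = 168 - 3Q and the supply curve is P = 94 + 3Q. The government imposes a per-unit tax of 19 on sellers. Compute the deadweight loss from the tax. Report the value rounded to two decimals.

Pre-tax equilibrium: 168 - 3Q = 94 + 3Q gives Q* = 12.3333, P* = 131.
With the tax, sellers need 19 more per unit: 168 - 3Q = 94 + 3Q + 19, so Q_t = 9.1667. Buyers pay P_b = 140.5; sellers receive P_s = P_b - 19 = 121.5.
The welfare triangle lost has base Q* - Q_t = 3.1667 and height t = 19, so DWL = (1/2)(3.1667)(19) = 30.0833.

30.08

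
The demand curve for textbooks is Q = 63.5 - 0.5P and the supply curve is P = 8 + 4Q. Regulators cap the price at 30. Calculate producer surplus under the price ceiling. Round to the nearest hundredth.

Rewriting demand in inverse form: P = 127 - 2Q.
Free-market equilibrium: 127 - 2Q = 8 + 4Q gives Q* = 19.8333, P* = 87.3333.
At P = 30, sellers supply (30 - 8)/4 = 5.5 while buyers want more, so the quantity traded is 5.5 at price 30.
PS is the triangle above supply below 30: (1/2)(5.5)(30 - 8) = 60.5.

60.50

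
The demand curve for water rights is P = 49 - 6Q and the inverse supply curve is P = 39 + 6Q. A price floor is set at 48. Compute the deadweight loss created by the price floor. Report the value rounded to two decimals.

Without the control, 49 - 6Q = 39 + 6Q so Q* = 0.8333 and P* = 44.
At P = 48, buyers demand (49 - 48)/6 = 0.1667 while sellers would supply more, so the quantity traded is 0.1667 at price 48.
The lost-trades triangle has base Q* - 0.1667 = 0.6667 and height equal to the gap between the curves at Q = 0.1667, which is 48 - 40 = 8. DWL = (1/2)(0.6667)(8) = 2.6667.

2.67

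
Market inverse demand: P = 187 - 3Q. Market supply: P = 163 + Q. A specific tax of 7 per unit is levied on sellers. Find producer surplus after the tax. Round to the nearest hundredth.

9.03

Without the tax, 187 - 3Q = 163 + Q so Q* = 6 and P* = 169.
With the tax, sellers need 7 more per unit: 187 - 3Q = 163 + Q + 7, so Q_t = 4.25. Buyers pay P_b = 174.25; sellers receive P_s = P_b - 7 = 167.25.
PS = (1/2)(Q_t)(P_s - 163) = (1/2)(4.25)(4.25) = 9.0312.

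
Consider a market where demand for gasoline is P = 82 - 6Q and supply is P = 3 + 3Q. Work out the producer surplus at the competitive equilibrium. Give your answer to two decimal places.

Set 82 - 6Q = 3 + 3Q, which gives 79 = 9Q, so Q* = 8.7778 and P* = 82 - 6(8.7778) = 29.3333.
Producer surplus is the triangle above supply below P*: (1/2)(8.7778)(29.3333 - 3) = (1/2)(8.7778)(26.3333) = 115.5741.

115.57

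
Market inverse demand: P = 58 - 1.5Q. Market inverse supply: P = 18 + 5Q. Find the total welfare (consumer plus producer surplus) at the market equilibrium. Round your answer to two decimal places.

Set 58 - 1.5Q = 18 + 5Q, which gives 40 = 6.5Q, so Q* = 6.1538 and P* = 58 - 1.5(6.1538) = 48.7692.
CS = (1/2)(6.1538)(9.2308) = 28.4024 and PS = (1/2)(6.1538)(30.7692) = 94.6746, so total surplus = 123.0769.

123.08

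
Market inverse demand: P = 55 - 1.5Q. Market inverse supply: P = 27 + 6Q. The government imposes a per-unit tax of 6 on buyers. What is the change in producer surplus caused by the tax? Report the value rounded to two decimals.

-16.00

Without the tax, 55 - 1.5Q = 27 + 6Q so Q* = 3.7333 and P* = 49.4.
With the tax, buyers' net willingness to pay falls by 6: (55 - 6) - 1.5Q = 27 + 6Q, so Q_t = 2.9333. Buyers pay P_b = 50.6; sellers receive P_s = P_b - 6 = 44.6.
Producers lose the trapezoid between P_s and P* out to Q_t plus the triangle from Q_t to Q*: change in PS = 25.8133 - 41.8133 = -16.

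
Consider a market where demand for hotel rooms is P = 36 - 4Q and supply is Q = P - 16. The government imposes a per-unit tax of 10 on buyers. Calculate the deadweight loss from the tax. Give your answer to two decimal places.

Rewriting supply in inverse form: P = 16 + Q.
Without the tax, 36 - 4Q = 16 + Q so Q* = 4 and P* = 20.
With the tax, buyers' net willingness to pay falls by 10: (36 - 10) - 4Q = 16 + Q, so Q_t = 2. Buyers pay P_b = 28; sellers receive P_s = P_b - 10 = 18.
Deadweight loss is the triangle between the curves from Q_t to Q*: (1/2)(4 - 2)(10) = 10.

10.00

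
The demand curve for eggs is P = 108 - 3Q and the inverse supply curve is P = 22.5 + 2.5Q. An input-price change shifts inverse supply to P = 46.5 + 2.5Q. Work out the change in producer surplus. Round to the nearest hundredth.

Initial equilibrium: Q_0 = 15.5455, P_0 = 61.3636; CS_0 = (1/2)(15.5455)(46.6364) = 362.4917, PS_0 = (1/2)(15.5455)(38.8636) = 302.0764.
New equilibrium: 108 - 3Q = 46.5 + 2.5Q gives Q_1 = 11.1818, P_1 = 74.4545; CS_1 = 187.5496, PS_1 = 156.2913.
Change in producer surplus = 156.2913 - 302.0764 = -145.7851.

-145.79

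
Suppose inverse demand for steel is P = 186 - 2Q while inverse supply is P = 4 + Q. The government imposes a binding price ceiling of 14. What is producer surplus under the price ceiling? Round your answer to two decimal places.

50.00

Free-market equilibrium: 186 - 2Q = 4 + Q gives Q* = 60.6667, P* = 64.6667.
At P = 14, sellers supply (14 - 4)/1 = 10 while buyers want more, so the quantity traded is 10 at price 14.
PS is the triangle above supply below 14: (1/2)(10)(14 - 4) = 50.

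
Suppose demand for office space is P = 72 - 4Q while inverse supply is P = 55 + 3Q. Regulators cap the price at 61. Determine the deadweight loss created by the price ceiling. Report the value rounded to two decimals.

0.64

Free-market equilibrium: 72 - 4Q = 55 + 3Q gives Q* = 2.4286, P* = 62.2857.
At P = 61, sellers supply (61 - 55)/3 = 2 while buyers want more, so the quantity traded is 2 at price 61.
The lost-trades triangle has base Q* - 2 = 0.4286 and height equal to the gap between the curves at Q = 2, which is 64 - 61 = 3. DWL = (1/2)(0.4286)(3) = 0.6429.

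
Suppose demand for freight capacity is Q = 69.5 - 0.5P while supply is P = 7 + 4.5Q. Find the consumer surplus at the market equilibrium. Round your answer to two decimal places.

Rewriting demand in inverse form: P = 139 - 2Q.
Setting demand equal to supply, 132 = 6.5Q, so Q* = 20.3077 and P* = 98.3846.
CS is the area between the demand curve and P* from 0 to Q*: (1/2)(20.3077)(40.6154) = 412.4024.

412.40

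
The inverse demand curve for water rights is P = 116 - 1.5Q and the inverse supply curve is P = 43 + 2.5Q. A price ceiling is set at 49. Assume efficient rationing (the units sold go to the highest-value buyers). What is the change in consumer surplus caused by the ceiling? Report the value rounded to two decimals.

Without the control, 116 - 1.5Q = 43 + 2.5Q so Q* = 18.25 and P* = 88.625.
At the ceiling price 49, quantity supplied is (49 - 43)/2.5 = 2.4; supply is the short side, so Q = 2.4 trades at P = 49.
CS goes from (1/2)(18.25)(27.375) = 249.7969 to 156.48 (computed as (116 - 49)(2.4) - (1/2)(1.5)(2.4)^2), a change of -93.3169.

-93.32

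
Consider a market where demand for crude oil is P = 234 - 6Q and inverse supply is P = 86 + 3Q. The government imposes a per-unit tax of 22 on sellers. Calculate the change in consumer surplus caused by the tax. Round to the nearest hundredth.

Without the tax, 234 - 6Q = 86 + 3Q so Q* = 16.4444 and P* = 135.3333.
With the tax, sellers need 22 more per unit: 234 - 6Q = 86 + 3Q + 22, so Q_t = 14. Buyers pay P_b = 150; sellers receive P_s = P_b - 22 = 128.
Consumers lose the trapezoid between P* and P_b out to Q_t plus the triangle from Q_t to Q*: change in CS = 588 - 811.2593 = -223.2593.

-223.26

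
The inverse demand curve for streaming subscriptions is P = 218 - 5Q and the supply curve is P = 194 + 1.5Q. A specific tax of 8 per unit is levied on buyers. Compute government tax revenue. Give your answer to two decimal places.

19.69

Without the tax, 218 - 5Q = 194 + 1.5Q so Q* = 3.6923 and P* = 199.5385.
With the tax, buyers' net willingness to pay falls by 8: (218 - 8) - 5Q = 194 + 1.5Q, so Q_t = 2.4615. Buyers pay P_b = 205.6923; sellers receive P_s = P_b - 8 = 197.6923.
Revenue is the tax times quantity traded: 8 x 2.4615 = 19.6923.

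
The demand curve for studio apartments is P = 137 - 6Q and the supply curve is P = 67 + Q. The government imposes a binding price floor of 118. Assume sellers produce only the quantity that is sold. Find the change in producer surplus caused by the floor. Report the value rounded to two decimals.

Without the control, 137 - 6Q = 67 + Q so Q* = 10 and P* = 77.
At P = 118, buyers demand (137 - 118)/6 = 3.1667 while sellers would supply more, so the quantity traded is 3.1667 at price 118.
PS goes from (1/2)(10)(10) = 50 to 156.4861 (computed as (118 - 67)(3.1667) - (1/2)(1)(3.1667)^2), a change of 106.4861.

106.49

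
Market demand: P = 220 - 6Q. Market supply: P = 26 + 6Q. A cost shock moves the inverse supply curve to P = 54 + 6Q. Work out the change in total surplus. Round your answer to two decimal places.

-420.00

Initial equilibrium: Q_0 = 16.1667, P_0 = 123; CS_0 = (1/2)(16.1667)(97) = 784.0833, PS_0 = (1/2)(16.1667)(97) = 784.0833.
New equilibrium: 220 - 6Q = 54 + 6Q gives Q_1 = 13.8333, P_1 = 137; CS_1 = 574.0833, PS_1 = 574.0833.
Change in total surplus = (574.0833 + 574.0833) - (784.0833 + 784.0833) = -420.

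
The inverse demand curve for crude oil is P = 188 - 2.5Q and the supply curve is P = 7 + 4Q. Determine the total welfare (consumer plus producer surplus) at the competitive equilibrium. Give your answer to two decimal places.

2520.08

Equilibrium: 188 - 2.5Q = 7 + 4Q, so Q* = 27.8462 and P* = 118.3846.
CS = (1/2)(27.8462)(69.6154) = 969.2604 and PS = (1/2)(27.8462)(111.3846) = 1550.8166, so total surplus = 2520.0769.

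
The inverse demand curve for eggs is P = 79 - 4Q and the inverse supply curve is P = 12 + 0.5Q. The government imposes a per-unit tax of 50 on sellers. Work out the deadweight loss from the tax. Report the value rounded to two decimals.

Pre-tax equilibrium: 79 - 4Q = 12 + 0.5Q gives Q* = 14.8889, P* = 19.4444.
With the tax, sellers need 50 more per unit: 79 - 4Q = 12 + 0.5Q + 50, so Q_t = 3.7778. Buyers pay P_b = 63.8889; sellers receive P_s = P_b - 50 = 13.8889.
The welfare triangle lost has base Q* - Q_t = 11.1111 and height t = 50, so DWL = (1/2)(11.1111)(50) = 277.7778.

277.78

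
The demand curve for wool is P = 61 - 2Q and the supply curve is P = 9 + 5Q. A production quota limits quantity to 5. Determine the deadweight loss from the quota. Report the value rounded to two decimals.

Unrestricted equilibrium: Q* = (61 - 9)/(2 + 5) = 7.4286.
At Q = 5 the demand price is 61 - 2(5) = 51 and the supply price is 9 + 5(5) = 34.
Deadweight loss is the triangle between the curves from 5 to 7.4286: (1/2)(51 - 34)(7.4286 - 5) = 20.6429.

20.64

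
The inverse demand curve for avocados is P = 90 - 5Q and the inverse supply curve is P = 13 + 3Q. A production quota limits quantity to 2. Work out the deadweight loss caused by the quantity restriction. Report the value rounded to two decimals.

232.56

Unrestricted equilibrium: Q* = (90 - 13)/(5 + 3) = 9.625.
At Q = 2 the demand price is 90 - 5(2) = 80 and the supply price is 13 + 3(2) = 19.
DWL = (1/2)(gap between curves at 2) x (Q* - 2) = (1/2)(61)(7.625) = 232.5625.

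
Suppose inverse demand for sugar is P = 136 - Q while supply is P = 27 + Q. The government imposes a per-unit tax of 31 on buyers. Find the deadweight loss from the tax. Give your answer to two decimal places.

Pre-tax equilibrium: 136 - Q = 27 + Q gives Q* = 54.5, P* = 81.5.
A tax on buyers shifts demand down by 31: (136 - 31) - Q = 27 + Q, so Q_t = 39. Buyers pay P_b = 97; sellers receive P_s = P_b - 31 = 66.
Deadweight loss is the triangle between the curves from Q_t to Q*: (1/2)(54.5 - 39)(31) = 240.25.

240.25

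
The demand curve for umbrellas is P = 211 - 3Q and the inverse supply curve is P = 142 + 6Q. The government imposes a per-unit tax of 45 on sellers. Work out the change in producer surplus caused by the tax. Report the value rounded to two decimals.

-155.00

Pre-tax equilibrium: 211 - 3Q = 142 + 6Q gives Q* = 7.6667, P* = 188.
With the tax, sellers need 45 more per unit: 211 - 3Q = 142 + 6Q + 45, so Q_t = 2.6667. Buyers pay P_b = 203; sellers receive P_s = P_b - 45 = 158.
PS falls from (1/2)(7.6667)(46) = 176.3333 to (1/2)(2.6667)(16) = 21.3333, a change of -155.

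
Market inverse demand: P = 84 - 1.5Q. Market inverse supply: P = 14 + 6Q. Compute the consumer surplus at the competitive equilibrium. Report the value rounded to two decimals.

Set 84 - 1.5Q = 14 + 6Q, which gives 70 = 7.5Q, so Q* = 9.3333 and P* = 84 - 1.5(9.3333) = 70.
CS is the area between the demand curve and P* from 0 to Q*: (1/2)(9.3333)(14) = 65.3333.

65.33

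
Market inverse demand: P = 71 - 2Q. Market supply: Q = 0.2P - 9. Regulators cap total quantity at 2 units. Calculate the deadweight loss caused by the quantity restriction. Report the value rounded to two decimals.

10.29

Rewriting supply in inverse form: P = 45 + 5Q.
Unrestricted equilibrium: Q* = (71 - 45)/(2 + 5) = 3.7143.
At Q = 2 the demand price is 71 - 2(2) = 67 and the supply price is 45 + 5(2) = 55.
Deadweight loss is the triangle between the curves from 2 to 3.7143: (1/2)(67 - 55)(3.7143 - 2) = 10.2857.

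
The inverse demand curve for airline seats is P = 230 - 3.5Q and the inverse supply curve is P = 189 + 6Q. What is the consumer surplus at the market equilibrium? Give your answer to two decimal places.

32.60

Equilibrium: 230 - 3.5Q = 189 + 6Q, so Q* = 4.3158 and P* = 214.8947.
The demand choke price is 230, so CS = (1/2)(Q*)(230 - P*) = (1/2)(4.3158)(15.1053) = 32.5956.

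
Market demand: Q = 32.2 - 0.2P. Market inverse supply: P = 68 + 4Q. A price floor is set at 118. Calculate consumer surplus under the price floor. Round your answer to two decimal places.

Rewriting demand in inverse form: P = 161 - 5Q.
Free-market equilibrium: 161 - 5Q = 68 + 4Q gives Q* = 10.3333, P* = 109.3333.
At P = 118, buyers demand (161 - 118)/5 = 8.6 while sellers would supply more, so the quantity traded is 8.6 at price 118.
CS is the triangle under demand above 118: (1/2)(8.6)(161 - 118) = 184.9.

184.90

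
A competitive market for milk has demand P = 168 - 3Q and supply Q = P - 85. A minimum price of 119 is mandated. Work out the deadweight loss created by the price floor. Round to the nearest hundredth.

Rewriting supply in inverse form: P = 85 + Q.
Without the control, 168 - 3Q = 85 + Q so Q* = 20.75 and P* = 105.75.
At the floor price 119, quantity demanded is (168 - 119)/3 = 16.3333; demand is the short side, so Q = 16.3333 trades at P = 119.
The lost-trades triangle has base Q* - 16.3333 = 4.4167 and height equal to the gap between the curves at Q = 16.3333, which is 119 - 101.3333 = 17.6667. DWL = (1/2)(4.4167)(17.6667) = 39.0139.

39.01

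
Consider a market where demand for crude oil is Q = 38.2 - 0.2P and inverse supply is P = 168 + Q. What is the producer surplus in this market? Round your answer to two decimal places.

Rewriting demand in inverse form: P = 191 - 5Q.
Setting demand equal to supply, 23 = 6Q, so Q* = 3.8333 and P* = 171.8333.
PS is the area between P* and the supply curve from 0 to Q*: (1/2)(3.8333)(3.8333) = 7.3472.

7.35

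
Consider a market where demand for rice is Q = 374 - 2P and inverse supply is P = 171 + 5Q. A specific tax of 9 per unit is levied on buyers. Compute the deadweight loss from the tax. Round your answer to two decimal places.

Rewriting demand in inverse form: P = 187 - 0.5Q.
Without the tax, 187 - 0.5Q = 171 + 5Q so Q* = 2.9091 and P* = 185.5455.
A tax on buyers shifts demand down by 9: (187 - 9) - 0.5Q = 171 + 5Q, so Q_t = 1.2727. Buyers pay P_b = 186.3636; sellers receive P_s = P_b - 9 = 177.3636.
The welfare triangle lost has base Q* - Q_t = 1.6364 and height t = 9, so DWL = (1/2)(1.6364)(9) = 7.3636.

7.36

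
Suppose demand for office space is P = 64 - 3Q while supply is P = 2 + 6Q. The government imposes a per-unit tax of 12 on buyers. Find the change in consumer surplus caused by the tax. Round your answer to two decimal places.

-24.89

Without the tax, 64 - 3Q = 2 + 6Q so Q* = 6.8889 and P* = 43.3333.
A tax on buyers shifts demand down by 12: (64 - 12) - 3Q = 2 + 6Q, so Q_t = 5.5556. Buyers pay P_b = 47.3333; sellers receive P_s = P_b - 12 = 35.3333.
CS falls from (1/2)(6.8889)(20.6667) = 71.1852 to (1/2)(5.5556)(16.6667) = 46.2963, a change of -24.8889.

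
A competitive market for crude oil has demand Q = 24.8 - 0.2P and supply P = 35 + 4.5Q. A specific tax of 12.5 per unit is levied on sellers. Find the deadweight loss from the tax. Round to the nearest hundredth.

Rewriting demand in inverse form: P = 124 - 5Q.
Without the tax, 124 - 5Q = 35 + 4.5Q so Q* = 9.3684 and P* = 77.1579.
With the tax, sellers need 12.5 more per unit: 124 - 5Q = 35 + 4.5Q + 12.5, so Q_t = 8.0526. Buyers pay P_b = 83.7368; sellers receive P_s = P_b - 12.5 = 71.2368.
Deadweight loss is the triangle between the curves from Q_t to Q*: (1/2)(9.3684 - 8.0526)(12.5) = 8.2237.

8.22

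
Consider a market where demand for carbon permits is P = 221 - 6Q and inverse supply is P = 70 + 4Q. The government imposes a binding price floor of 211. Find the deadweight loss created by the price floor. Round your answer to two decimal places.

Without the control, 221 - 6Q = 70 + 4Q so Q* = 15.1 and P* = 130.4.
At P = 211, buyers demand (221 - 211)/6 = 1.6667 while sellers would supply more, so the quantity traded is 1.6667 at price 211.
The lost-trades triangle has base Q* - 1.6667 = 13.4333 and height equal to the gap between the curves at Q = 1.6667, which is 211 - 76.6667 = 134.3333. DWL = (1/2)(13.4333)(134.3333) = 902.2722.

902.27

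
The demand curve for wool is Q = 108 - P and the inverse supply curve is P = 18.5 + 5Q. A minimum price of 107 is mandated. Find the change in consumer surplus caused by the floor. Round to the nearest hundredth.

-110.75

Rewriting demand in inverse form: P = 108 - Q.
Free-market equilibrium: 108 - Q = 18.5 + 5Q gives Q* = 14.9167, P* = 93.0833.
At P = 107, buyers demand (108 - 107)/1 = 1 while sellers would supply more, so the quantity traded is 1 at price 107.
CS goes from (1/2)(14.9167)(14.9167) = 111.2535 to 0.5 (computed as (108 - 107)(1) - (1/2)(1)(1)^2), a change of -110.7535.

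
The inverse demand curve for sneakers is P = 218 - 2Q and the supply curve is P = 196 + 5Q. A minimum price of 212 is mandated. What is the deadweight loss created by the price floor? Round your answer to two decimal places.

0.07

Without the control, 218 - 2Q = 196 + 5Q so Q* = 3.1429 and P* = 211.7143.
At the floor price 212, quantity demanded is (218 - 212)/2 = 3; demand is the short side, so Q = 3 trades at P = 212.
The lost-trades triangle has base Q* - 3 = 0.1429 and height equal to the gap between the curves at Q = 3, which is 212 - 211 = 1. DWL = (1/2)(0.1429)(1) = 0.0714.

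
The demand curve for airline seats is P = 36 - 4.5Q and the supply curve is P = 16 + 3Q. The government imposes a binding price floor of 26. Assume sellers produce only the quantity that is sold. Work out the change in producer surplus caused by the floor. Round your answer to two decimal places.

Without the control, 36 - 4.5Q = 16 + 3Q so Q* = 2.6667 and P* = 24.
At the floor price 26, quantity demanded is (36 - 26)/4.5 = 2.2222; demand is the short side, so Q = 2.2222 trades at P = 26.
PS goes from (1/2)(2.6667)(8) = 10.6667 to 14.8148 (computed as (26 - 16)(2.2222) - (1/2)(3)(2.2222)^2), a change of 4.1481.

4.15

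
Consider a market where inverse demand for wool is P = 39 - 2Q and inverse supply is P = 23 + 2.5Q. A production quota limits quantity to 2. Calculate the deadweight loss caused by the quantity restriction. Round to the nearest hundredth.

5.44

Without the quota, 39 - 2Q = 23 + 2.5Q gives Q* = 3.5556.
At Q = 2 the demand price is 39 - 2(2) = 35 and the supply price is 23 + 2.5(2) = 28.
DWL = (1/2)(gap between curves at 2) x (Q* - 2) = (1/2)(7)(1.5556) = 5.4444.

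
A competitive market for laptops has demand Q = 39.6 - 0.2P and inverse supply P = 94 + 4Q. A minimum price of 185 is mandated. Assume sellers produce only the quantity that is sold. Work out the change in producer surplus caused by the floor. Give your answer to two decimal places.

Rewriting demand in inverse form: P = 198 - 5Q.
Free-market equilibrium: 198 - 5Q = 94 + 4Q gives Q* = 11.5556, P* = 140.2222.
At P = 185, buyers demand (198 - 185)/5 = 2.6 while sellers would supply more, so the quantity traded is 2.6 at price 185.
PS goes from (1/2)(11.5556)(46.2222) = 267.0617 to 223.08 (computed as (185 - 94)(2.6) - (1/2)(4)(2.6)^2), a change of -43.9817.

-43.98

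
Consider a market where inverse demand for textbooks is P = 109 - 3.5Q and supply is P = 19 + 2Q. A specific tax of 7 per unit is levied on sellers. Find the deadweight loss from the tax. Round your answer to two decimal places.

Without the tax, 109 - 3.5Q = 19 + 2Q so Q* = 16.3636 and P* = 51.7273.
A tax on sellers shifts supply up by 7: 109 - 3.5Q = 19 + 2Q + 7, so Q_t = 15.0909. Buyers pay P_b = 56.1818; sellers receive P_s = P_b - 7 = 49.1818.
Deadweight loss is the triangle between the curves from Q_t to Q*: (1/2)(16.3636 - 15.0909)(7) = 4.4545.

4.45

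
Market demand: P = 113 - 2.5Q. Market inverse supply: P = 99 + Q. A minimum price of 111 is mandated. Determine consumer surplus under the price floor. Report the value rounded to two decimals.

Without the control, 113 - 2.5Q = 99 + Q so Q* = 4 and P* = 103.
At the floor price 111, quantity demanded is (113 - 111)/2.5 = 0.8; demand is the short side, so Q = 0.8 trades at P = 111.
CS is the triangle under demand above 111: (1/2)(0.8)(113 - 111) = 0.8.

0.80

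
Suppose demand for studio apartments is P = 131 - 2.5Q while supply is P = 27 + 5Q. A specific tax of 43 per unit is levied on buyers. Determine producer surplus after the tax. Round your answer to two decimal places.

Without the tax, 131 - 2.5Q = 27 + 5Q so Q* = 13.8667 and P* = 96.3333.
With the tax, buyers' net willingness to pay falls by 43: (131 - 43) - 2.5Q = 27 + 5Q, so Q_t = 8.1333. Buyers pay P_b = 110.6667; sellers receive P_s = P_b - 43 = 67.6667.
PS = (1/2)(Q_t)(P_s - 27) = (1/2)(8.1333)(40.6667) = 165.3778.

165.38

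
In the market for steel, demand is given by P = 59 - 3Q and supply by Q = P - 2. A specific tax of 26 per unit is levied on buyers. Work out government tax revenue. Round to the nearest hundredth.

201.50

Rewriting supply in inverse form: P = 2 + Q.
Without the tax, 59 - 3Q = 2 + Q so Q* = 14.25 and P* = 16.25.
With the tax, buyers' net willingness to pay falls by 26: (59 - 26) - 3Q = 2 + Q, so Q_t = 7.75. Buyers pay P_b = 35.75; sellers receive P_s = P_b - 26 = 9.75.
Revenue is the tax times quantity traded: 26 x 7.75 = 201.5.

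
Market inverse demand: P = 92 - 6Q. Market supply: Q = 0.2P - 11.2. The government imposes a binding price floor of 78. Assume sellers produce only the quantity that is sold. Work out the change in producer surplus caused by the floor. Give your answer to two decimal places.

Rewriting supply in inverse form: P = 56 + 5Q.
Without the control, 92 - 6Q = 56 + 5Q so Q* = 3.2727 and P* = 72.3636.
At the floor price 78, quantity demanded is (92 - 78)/6 = 2.3333; demand is the short side, so Q = 2.3333 trades at P = 78.
PS goes from (1/2)(3.2727)(16.3636) = 26.7769 to 37.7222 (computed as (78 - 56)(2.3333) - (1/2)(5)(2.3333)^2), a change of 10.9454.

10.95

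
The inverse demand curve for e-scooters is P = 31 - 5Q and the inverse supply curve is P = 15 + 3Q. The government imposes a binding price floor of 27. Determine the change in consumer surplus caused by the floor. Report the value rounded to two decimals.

-8.40

Free-market equilibrium: 31 - 5Q = 15 + 3Q gives Q* = 2, P* = 21.
At P = 27, buyers demand (31 - 27)/5 = 0.8 while sellers would supply more, so the quantity traded is 0.8 at price 27.
CS goes from (1/2)(2)(10) = 10 to 1.6 (computed as (31 - 27)(0.8) - (1/2)(5)(0.8)^2), a change of -8.4.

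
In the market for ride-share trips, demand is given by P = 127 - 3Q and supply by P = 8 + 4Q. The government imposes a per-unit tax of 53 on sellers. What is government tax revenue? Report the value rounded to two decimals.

Pre-tax equilibrium: 127 - 3Q = 8 + 4Q gives Q* = 17, P* = 76.
A tax on sellers shifts supply up by 53: 127 - 3Q = 8 + 4Q + 53, so Q_t = 9.4286. Buyers pay P_b = 98.7143; sellers receive P_s = P_b - 53 = 45.7143.
Revenue is the tax times quantity traded: 53 x 9.4286 = 499.7143.

499.71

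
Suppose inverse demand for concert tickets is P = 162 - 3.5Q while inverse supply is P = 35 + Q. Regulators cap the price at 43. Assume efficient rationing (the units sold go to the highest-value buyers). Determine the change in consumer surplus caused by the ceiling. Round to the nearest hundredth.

Without the control, 162 - 3.5Q = 35 + Q so Q* = 28.2222 and P* = 63.2222.
At P = 43, sellers supply (43 - 35)/1 = 8 while buyers want more, so the quantity traded is 8 at price 43.
CS goes from (1/2)(28.2222)(98.7778) = 1393.8642 to 840 (computed as (162 - 43)(8) - (1/2)(3.5)(8)^2), a change of -553.8642.

-553.86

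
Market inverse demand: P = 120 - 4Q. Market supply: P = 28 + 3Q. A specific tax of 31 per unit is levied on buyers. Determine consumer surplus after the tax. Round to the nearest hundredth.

151.88

Without the tax, 120 - 4Q = 28 + 3Q so Q* = 13.1429 and P* = 67.4286.
With the tax, buyers' net willingness to pay falls by 31: (120 - 31) - 4Q = 28 + 3Q, so Q_t = 8.7143. Buyers pay P_b = 85.1429; sellers receive P_s = P_b - 31 = 54.1429.
CS = (1/2)(Q_t)(120 - P_b) = (1/2)(8.7143)(34.8571) = 151.8776.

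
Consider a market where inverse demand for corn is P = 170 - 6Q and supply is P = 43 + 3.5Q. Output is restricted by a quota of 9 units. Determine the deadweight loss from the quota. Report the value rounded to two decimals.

90.64

Unrestricted equilibrium: Q* = (170 - 43)/(6 + 3.5) = 13.3684.
At Q = 9 the demand price is 170 - 6(9) = 116 and the supply price is 43 + 3.5(9) = 74.5.
DWL = (1/2)(gap between curves at 9) x (Q* - 9) = (1/2)(41.5)(4.3684) = 90.6447.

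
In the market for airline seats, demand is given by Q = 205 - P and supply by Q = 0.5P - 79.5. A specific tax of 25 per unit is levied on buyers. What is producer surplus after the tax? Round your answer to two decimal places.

49.00

Rewriting demand in inverse form: P = 205 - Q.
Rewriting supply in inverse form: P = 159 + 2Q.
Pre-tax equilibrium: 205 - Q = 159 + 2Q gives Q* = 15.3333, P* = 189.6667.
A tax on buyers shifts demand down by 25: (205 - 25) - Q = 159 + 2Q, so Q_t = 7. Buyers pay P_b = 198; sellers receive P_s = P_b - 25 = 173.
Producer surplus is the triangle above supply below P_s: (1/2)(7)(173 - 159) = 49.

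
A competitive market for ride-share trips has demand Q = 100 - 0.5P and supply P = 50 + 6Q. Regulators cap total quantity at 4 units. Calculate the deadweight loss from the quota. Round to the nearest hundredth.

870.25

Rewriting demand in inverse form: P = 200 - 2Q.
Unrestricted equilibrium: Q* = (200 - 50)/(2 + 6) = 18.75.
At Q = 4 the demand price is 200 - 2(4) = 192 and the supply price is 50 + 6(4) = 74.
Deadweight loss is the triangle between the curves from 4 to 18.75: (1/2)(192 - 74)(18.75 - 4) = 870.25.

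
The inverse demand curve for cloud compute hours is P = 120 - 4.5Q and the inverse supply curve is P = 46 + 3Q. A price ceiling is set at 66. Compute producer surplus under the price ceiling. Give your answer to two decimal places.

Free-market equilibrium: 120 - 4.5Q = 46 + 3Q gives Q* = 9.8667, P* = 75.6.
At the ceiling price 66, quantity supplied is (66 - 46)/3 = 6.6667; supply is the short side, so Q = 6.6667 trades at P = 66.
PS is the triangle above supply below 66: (1/2)(6.6667)(66 - 46) = 66.6667.

66.67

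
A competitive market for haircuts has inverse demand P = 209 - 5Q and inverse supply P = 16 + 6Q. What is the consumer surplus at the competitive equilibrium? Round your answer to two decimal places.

Set 209 - 5Q = 16 + 6Q, which gives 193 = 11Q, so Q* = 17.5455 and P* = 209 - 5(17.5455) = 121.2727.
The demand choke price is 209, so CS = (1/2)(Q*)(209 - P*) = (1/2)(17.5455)(87.7273) = 769.6074.

769.61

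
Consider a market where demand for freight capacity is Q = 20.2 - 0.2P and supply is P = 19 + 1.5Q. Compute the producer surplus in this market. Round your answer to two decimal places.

119.36

Rewriting demand in inverse form: P = 101 - 5Q.
Setting demand equal to supply, 82 = 6.5Q, so Q* = 12.6154 and P* = 37.9231.
The supply curve's price intercept is 19, so PS = (1/2)(Q*)(P* - 19) = (1/2)(12.6154)(18.9231) = 119.3609.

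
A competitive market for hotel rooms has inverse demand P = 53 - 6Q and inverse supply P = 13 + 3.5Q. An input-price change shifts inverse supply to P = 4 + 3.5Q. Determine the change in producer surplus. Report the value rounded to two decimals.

15.53

Initial equilibrium: Q_0 = 4.2105, P_0 = 27.7368; CS_0 = (1/2)(4.2105)(25.2632) = 53.1856, PS_0 = (1/2)(4.2105)(14.7368) = 31.0249.
New equilibrium: 53 - 6Q = 4 + 3.5Q gives Q_1 = 5.1579, P_1 = 22.0526; CS_1 = 79.8116, PS_1 = 46.5568.
Change in producer surplus = 46.5568 - 31.0249 = 15.5319.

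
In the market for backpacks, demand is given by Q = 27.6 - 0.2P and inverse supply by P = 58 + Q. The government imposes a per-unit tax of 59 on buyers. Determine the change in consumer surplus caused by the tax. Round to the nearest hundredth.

Rewriting demand in inverse form: P = 138 - 5Q.
Without the tax, 138 - 5Q = 58 + Q so Q* = 13.3333 and P* = 71.3333.
A tax on buyers shifts demand down by 59: (138 - 59) - 5Q = 58 + Q, so Q_t = 3.5. Buyers pay P_b = 120.5; sellers receive P_s = P_b - 59 = 61.5.
Consumers lose the trapezoid between P* and P_b out to Q_t plus the triangle from Q_t to Q*: change in CS = 30.625 - 444.4444 = -413.8194.

-413.82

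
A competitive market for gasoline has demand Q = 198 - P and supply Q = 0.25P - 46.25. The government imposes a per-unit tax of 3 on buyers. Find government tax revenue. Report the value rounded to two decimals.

6.00

Rewriting demand in inverse form: P = 198 - Q.
Rewriting supply in inverse form: P = 185 + 4Q.
Pre-tax equilibrium: 198 - Q = 185 + 4Q gives Q* = 2.6, P* = 195.4.
A tax on buyers shifts demand down by 3: (198 - 3) - Q = 185 + 4Q, so Q_t = 2. Buyers pay P_b = 196; sellers receive P_s = P_b - 3 = 193.
Revenue is the tax times quantity traded: 3 x 2 = 6.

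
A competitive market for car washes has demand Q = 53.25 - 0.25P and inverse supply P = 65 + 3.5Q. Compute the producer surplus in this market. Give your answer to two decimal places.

Rewriting demand in inverse form: P = 213 - 4Q.
Setting demand equal to supply, 148 = 7.5Q, so Q* = 19.7333 and P* = 134.0667.
Producer surplus is the triangle above supply below P*: (1/2)(19.7333)(134.0667 - 65) = (1/2)(19.7333)(69.0667) = 681.4578.

681.46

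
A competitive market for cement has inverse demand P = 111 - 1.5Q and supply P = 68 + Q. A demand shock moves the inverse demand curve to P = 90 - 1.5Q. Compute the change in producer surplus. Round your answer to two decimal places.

-109.20

Initial equilibrium: Q_0 = 17.2, P_0 = 85.2; CS_0 = (1/2)(17.2)(25.8) = 221.88, PS_0 = (1/2)(17.2)(17.2) = 147.92.
New equilibrium: 90 - 1.5Q = 68 + Q gives Q_1 = 8.8, P_1 = 76.8; CS_1 = 58.08, PS_1 = 38.72.
Change in producer surplus = 38.72 - 147.92 = -109.2.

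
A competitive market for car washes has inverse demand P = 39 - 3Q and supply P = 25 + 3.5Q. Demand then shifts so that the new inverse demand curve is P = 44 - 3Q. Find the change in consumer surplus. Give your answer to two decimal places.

Initial equilibrium: Q_0 = 2.1538, P_0 = 32.5385; CS_0 = (1/2)(2.1538)(6.4615) = 6.9586, PS_0 = (1/2)(2.1538)(7.5385) = 8.1183.
New equilibrium: 44 - 3Q = 25 + 3.5Q gives Q_1 = 2.9231, P_1 = 35.2308; CS_1 = 12.8166, PS_1 = 14.9527.
Change in consumer surplus = 12.8166 - 6.9586 = 5.858.

5.86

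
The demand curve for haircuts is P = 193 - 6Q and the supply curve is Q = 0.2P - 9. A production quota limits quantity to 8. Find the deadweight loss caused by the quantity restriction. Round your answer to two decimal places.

Rewriting supply in inverse form: P = 45 + 5Q.
Unrestricted equilibrium: Q* = (193 - 45)/(6 + 5) = 13.4545.
At Q = 8 the demand price is 193 - 6(8) = 145 and the supply price is 45 + 5(8) = 85.
Deadweight loss is the triangle between the curves from 8 to 13.4545: (1/2)(145 - 85)(13.4545 - 8) = 163.6364.

163.64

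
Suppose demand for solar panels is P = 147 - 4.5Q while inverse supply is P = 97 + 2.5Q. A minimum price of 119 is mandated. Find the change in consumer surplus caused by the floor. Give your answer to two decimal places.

-27.68

Without the control, 147 - 4.5Q = 97 + 2.5Q so Q* = 7.1429 and P* = 114.8571.
At P = 119, buyers demand (147 - 119)/4.5 = 6.2222 while sellers would supply more, so the quantity traded is 6.2222 at price 119.
CS goes from (1/2)(7.1429)(32.1429) = 114.7959 to 87.1111 (computed as (147 - 119)(6.2222) - (1/2)(4.5)(6.2222)^2), a change of -27.6848.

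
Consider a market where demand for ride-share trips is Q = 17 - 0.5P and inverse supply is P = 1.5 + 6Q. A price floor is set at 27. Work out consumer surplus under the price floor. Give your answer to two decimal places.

Rewriting demand in inverse form: P = 34 - 2Q.
Without the control, 34 - 2Q = 1.5 + 6Q so Q* = 4.0625 and P* = 25.875.
At the floor price 27, quantity demanded is (34 - 27)/2 = 3.5; demand is the short side, so Q = 3.5 trades at P = 27.
CS is the triangle under demand above 27: (1/2)(3.5)(34 - 27) = 12.25.

12.25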